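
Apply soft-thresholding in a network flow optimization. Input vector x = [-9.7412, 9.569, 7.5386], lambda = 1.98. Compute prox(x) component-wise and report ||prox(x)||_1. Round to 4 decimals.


Soft-thresholding with lambda = 1.98:
prox(-9.7412) = sign(-9.7412)*max(|-9.7412| - 1.98, 0) = -7.7612
prox(9.569) = sign(9.569)*max(|9.569| - 1.98, 0) = 7.589
prox(7.5386) = sign(7.5386)*max(|7.5386| - 1.98, 0) = 5.5586
prox(x) = [-7.7612, 7.589, 5.5586]
||prox(x)||_1 = 7.7612 + 7.589 + 5.5586 = 20.9088


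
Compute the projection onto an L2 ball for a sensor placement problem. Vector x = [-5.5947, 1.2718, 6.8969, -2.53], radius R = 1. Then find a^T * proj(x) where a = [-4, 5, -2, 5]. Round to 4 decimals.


Step 1: Compute ||x|| (intermediates to 6 decimals).
||x|| = sqrt((-5.5947)^2 + 1.2718^2 + 6.8969^2 + (-2.53)^2) = 9.321281
Step 2: Project.
Since ||x|| > R, scale = R/||x|| = 1/9.321281 = 0.107281, proj(x) = scale * x
proj(x) = [-0.600205, 0.13644, 0.739906, -0.271421]
Step 3: Dot product.
a^T * proj(x) = -4*(-0.600205) + 5*0.13644 - 2*0.739906 + 5*(-0.271421) = 0.2461


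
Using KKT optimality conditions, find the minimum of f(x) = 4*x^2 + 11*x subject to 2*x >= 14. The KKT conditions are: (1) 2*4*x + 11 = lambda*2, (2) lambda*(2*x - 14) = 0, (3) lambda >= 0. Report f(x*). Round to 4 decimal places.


Step 1: Try lambda = 0 (constraint inactive).
x_unc = -11/(2*4) = -1.375
Check: 2*-1.375 = -2.75 < 14 -- violated!
Step 2: Constraint must be active: 2*x = 14
x* = 14/2 = 7.0
lambda = (2*4*7.0 + 11)/2 = 33.5
Step 3: Compute optimal value.
f(x*) = 4*7.0^2 + 11*7.0 = 273.0


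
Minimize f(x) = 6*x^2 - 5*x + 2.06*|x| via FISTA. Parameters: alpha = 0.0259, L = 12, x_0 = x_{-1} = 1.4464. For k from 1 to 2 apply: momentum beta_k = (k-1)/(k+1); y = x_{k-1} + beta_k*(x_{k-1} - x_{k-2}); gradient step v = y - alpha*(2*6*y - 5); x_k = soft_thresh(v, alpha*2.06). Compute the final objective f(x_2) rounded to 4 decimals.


FISTA on f(x) = 6*x^2 - 5*x + 2.06*|x|
L = 12, alpha = 0.0259
Iteration 1: beta = 0.0, y = 1.4464 + 0.0*(1.4464 - 1.4464) = 1.4464
  grad(y) = 12.3568, v = y - alpha*grad = 1.1264
  prox(v) = soft_thresh(1.1264, 0.0534) = 1.073
Iteration 2: beta = 0.3333, y = 1.073 + 0.3333*(1.073 - 1.4464) = 0.9485
  grad(y) = 6.3825, v = y - alpha*grad = 0.7832
  prox(v) = soft_thresh(0.7832, 0.0534) = 0.7299
f(x_2) = 6*0.7299^2 - 5*0.7299 + 2.06*|0.7299| = 1.0505


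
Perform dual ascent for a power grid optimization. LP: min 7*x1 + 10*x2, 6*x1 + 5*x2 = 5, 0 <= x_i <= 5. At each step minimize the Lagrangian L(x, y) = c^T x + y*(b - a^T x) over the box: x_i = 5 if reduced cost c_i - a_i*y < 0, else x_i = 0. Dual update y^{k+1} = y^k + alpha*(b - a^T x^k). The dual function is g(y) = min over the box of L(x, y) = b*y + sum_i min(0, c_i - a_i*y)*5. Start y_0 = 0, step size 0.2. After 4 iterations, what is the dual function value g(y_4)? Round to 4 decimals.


Dual ascent for LP: min 7*x1 + 10*x2, 6*x1 + 5*x2 = 5, 0 <= x_i <= 5
Step 1: y^k = 0.0, reduced costs: (7.0, 10.0)
  x^k = (0.0, 0.0), subgradient = b - a^T x = 5.0
  y^{k+1} = 0.0 + 0.2*5.0 = 1.0
Step 2: y^k = 1.0, reduced costs: (1.0, 5.0)
  x^k = (0.0, 0.0), subgradient = b - a^T x = 5.0
  y^{k+1} = 1.0 + 0.2*5.0 = 2.0
Step 3: y^k = 2.0, reduced costs: (-5.0, 0.0)
  x^k = (5.0, 0.0), subgradient = b - a^T x = -25.0
  y^{k+1} = 2.0 + 0.2*-25.0 = -3.0
Step 4: y^k = -3.0, reduced costs: (25.0, 25.0)
  x^k = (0.0, 0.0), subgradient = b - a^T x = 5.0
  y^{k+1} = -3.0 + 0.2*5.0 = -2.0
Dual objective at y_4 = -2.0: reduced costs (19.0, 20.0), box minimizer x = (0.0, 0.0)
g(y_4) = b*y + (c1 - a1*y)*x1 + (c2 - a2*y)*x2 = 5*(-2.0) + 19.0*0.0 + 20.0*0.0 = -10.0 + 0.0 + 0.0 = -10.0


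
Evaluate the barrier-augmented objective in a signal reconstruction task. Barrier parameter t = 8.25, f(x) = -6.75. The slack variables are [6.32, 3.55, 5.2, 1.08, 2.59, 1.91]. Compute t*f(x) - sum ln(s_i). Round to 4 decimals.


Step 1: Compute log-barrier.
ln values: [1.8437, 1.2669, 1.6487, 0.077, 0.9517, 0.6471]
phi = -(1.8437 + 1.2669 + 1.6487 + 0.077 + 0.9517 + 0.6471) = -6.435
Step 2: Compute augmented objective.
t*f(x) = 8.25*-6.75 = -55.6875
Total = -55.6875 - 6.435 = -62.1225


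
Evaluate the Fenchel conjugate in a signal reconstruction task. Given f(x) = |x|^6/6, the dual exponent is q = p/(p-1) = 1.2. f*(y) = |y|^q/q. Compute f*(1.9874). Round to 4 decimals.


The conjugate exponent q satisfies 1/p + 1/q = 1.
p = 6, so q = 6/(6 - 1) = 1.2
|y|^q = 1.9874^1.2 = 2.28
f*(1.9874) = 2.28 / 1.2 = 1.9


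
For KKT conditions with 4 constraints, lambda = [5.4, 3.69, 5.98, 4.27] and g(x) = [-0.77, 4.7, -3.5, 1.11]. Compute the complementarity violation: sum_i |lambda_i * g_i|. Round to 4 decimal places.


KKT complementary slackness check:
lambda_1 * g_1 = 5.4 * -0.77 = -4.158
lambda_2 * g_2 = 3.69 * 4.7 = 17.343
lambda_3 * g_3 = 5.98 * -3.5 = -20.93
lambda_4 * g_4 = 4.27 * 1.11 = 4.7397
Total violation = 4.158 + 17.343 + 20.93 + 4.7397 = 47.1707


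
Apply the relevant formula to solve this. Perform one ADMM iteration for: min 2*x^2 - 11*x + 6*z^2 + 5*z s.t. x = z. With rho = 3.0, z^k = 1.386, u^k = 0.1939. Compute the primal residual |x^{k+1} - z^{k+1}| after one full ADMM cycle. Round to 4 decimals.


ADMM iteration with rho = 3.0, z^k = 1.386, u^k = 0.1939
Step 1: x-update.
Minimize 2*x^2 - 11*x + (3.0/2)*(x - 1.386 + 0.1939)^2
FOC: (2*2 + 3.0)*x = 11 + 3.0*(1.386 - 0.1939)
x^{k+1} = 2.0823
Step 2: z-update.
Minimize 6*z^2 + 5*z + (3.0/2)*(2.0823 - z + 0.1939)^2
FOC: (2*6 + 3.0)*z = -5 + 3.0*(2.0823 + 0.1939)
z^{k+1} = 0.1219
Step 3: u-update.
u^{k+1} = 0.1939 + 2.0823 - 0.1219 = 2.1543
Step 4: Primal residual = |2.0823 - 0.1219| = 1.9604


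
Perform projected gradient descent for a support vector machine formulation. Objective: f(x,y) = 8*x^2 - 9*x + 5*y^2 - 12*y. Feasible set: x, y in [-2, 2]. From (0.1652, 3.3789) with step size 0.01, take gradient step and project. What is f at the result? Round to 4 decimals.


Step 1: Compute gradient at (0.1652, 3.3789).
grad_x = 2*8*0.1652 - 9 = -6.3568
grad_y = 2*5*3.3789 - 12 = 21.789
Step 2: Gradient step.
x_raw = 0.1652 - 0.01*-6.3568 = 0.2288
y_raw = 3.3789 - 0.01*21.789 = 3.161
Step 3: Project onto [-2, 2].
x_proj = clip(0.2288) = 0.2288
y_proj = clip(3.161) = 2.0
Step 4: Evaluate f.
f(0.2288, 2.0) = -5.6402


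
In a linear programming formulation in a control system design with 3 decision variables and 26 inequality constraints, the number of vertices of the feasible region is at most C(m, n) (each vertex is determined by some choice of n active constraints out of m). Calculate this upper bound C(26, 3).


Each vertex corresponds to some choice of n active constraints out of m, so the number of vertices is at most C(m, n) = m! / (n!(m-n)!).
m = 26, n = 3
Numerator: 26 * 25 * 24
Denominator: 3! = 6
C(26, 3) = 2600


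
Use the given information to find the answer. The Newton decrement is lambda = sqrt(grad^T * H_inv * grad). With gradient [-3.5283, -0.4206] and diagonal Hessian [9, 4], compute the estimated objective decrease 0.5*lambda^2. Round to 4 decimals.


Step 1: H is diagonal, so H^(-1) * g = [-0.392, -0.1052].
Step 2: g^T H^(-1) g = sum_i g_i^2 / H_ii
  = (-3.5283)^2/9 + (-0.4206)^2/4
  = 1.3832 + 0.0442 = 1.4274
Step 3: Objective decrease = 0.5 * g^T H^(-1) g = 0.7137


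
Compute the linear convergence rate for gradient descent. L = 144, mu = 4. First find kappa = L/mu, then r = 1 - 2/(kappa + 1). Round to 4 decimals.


Step 1: Compute the condition number.
kappa = L/mu = 144/4 = 36.0
Step 2: Compute the convergence rate.
r = 1 - 2/(kappa + 1) = 1 - 2*mu/(L + mu) = (L - mu)/(L + mu) = 140/148 = 0.9459


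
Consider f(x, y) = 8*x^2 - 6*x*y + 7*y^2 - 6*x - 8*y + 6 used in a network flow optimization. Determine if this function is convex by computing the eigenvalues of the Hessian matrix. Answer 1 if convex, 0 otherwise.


The Hessian of f(x,y) = 8*x^2 - 6*x*y + 7*y^2 - 6*x - 8*y + 6 is:
H = [[16, -6], [-6, 14]]
Trace = 16 + 14 = 30
Determinant = 16*14 - (-6)^2 = 188
Discriminant = (30)^2 - 4*188 = 148.0
Eigenvalues: lambda_1 = 8.9172, lambda_2 = 21.0828
The function is convex.

1


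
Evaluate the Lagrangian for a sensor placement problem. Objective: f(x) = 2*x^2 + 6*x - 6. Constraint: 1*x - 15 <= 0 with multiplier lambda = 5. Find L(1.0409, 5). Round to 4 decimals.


Step 1: Evaluate f(x).
f(1.0409) = 2*1.0409^2 + 6*1.0409 - 6 = 2.4123
Step 2: Evaluate g(x).
g(1.0409) = 1*1.0409 - 15 = -13.9591
Step 3: Compute Lagrangian.
L = 2.4123 + 5*-13.9591 = -67.3832


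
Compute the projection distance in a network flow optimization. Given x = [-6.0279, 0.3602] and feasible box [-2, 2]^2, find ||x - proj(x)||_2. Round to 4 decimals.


Project each component onto [-2, 2].
clip(-6.0279) = -2.0, clip(0.3602) = 0.3602
Projection = [-2.0, 0.3602]
Squared diffs: [16.224, 0.0]
Distance = sqrt(16.224) = 4.0279


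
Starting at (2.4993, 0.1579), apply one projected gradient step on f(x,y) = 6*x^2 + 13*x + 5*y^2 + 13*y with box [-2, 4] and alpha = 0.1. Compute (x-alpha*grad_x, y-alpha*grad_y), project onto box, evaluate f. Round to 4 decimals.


Step 1: Compute gradient at (2.4993, 0.1579).
grad_x = 2*6*2.4993 + 13 = 42.9916
grad_y = 2*5*0.1579 + 13 = 14.579
Step 2: Gradient step.
x_raw = 2.4993 - 0.1*42.9916 = -1.7999
y_raw = 0.1579 - 0.1*14.579 = -1.3
Step 3: Project onto [-2, 4].
x_proj = clip(-1.7999) = -1.7999
y_proj = clip(-1.3) = -1.3
Step 4: Evaluate f.
f(-1.7999, -1.3) = -12.4112


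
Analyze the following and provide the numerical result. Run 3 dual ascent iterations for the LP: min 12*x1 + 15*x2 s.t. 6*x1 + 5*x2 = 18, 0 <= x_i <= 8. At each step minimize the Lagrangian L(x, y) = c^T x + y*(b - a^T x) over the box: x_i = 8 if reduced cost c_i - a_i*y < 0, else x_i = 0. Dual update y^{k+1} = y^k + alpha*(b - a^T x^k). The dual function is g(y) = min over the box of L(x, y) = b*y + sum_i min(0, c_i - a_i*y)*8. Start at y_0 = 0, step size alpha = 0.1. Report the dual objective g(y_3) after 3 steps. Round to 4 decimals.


Dual ascent for LP: min 12*x1 + 15*x2, 6*x1 + 5*x2 = 18, 0 <= x_i <= 8
Step 1: y^k = 0.0, reduced costs: (12.0, 15.0)
  x^k = (0.0, 0.0), subgradient = b - a^T x = 18.0
  y^{k+1} = 0.0 + 0.1*18.0 = 1.8
Step 2: y^k = 1.8, reduced costs: (1.2, 6.0)
  x^k = (0.0, 0.0), subgradient = b - a^T x = 18.0
  y^{k+1} = 1.8 + 0.1*18.0 = 3.6
Step 3: y^k = 3.6, reduced costs: (-9.6, -3.0)
  x^k = (8.0, 8.0), subgradient = b - a^T x = -70.0
  y^{k+1} = 3.6 + 0.1*-70.0 = -3.4
Dual objective at y_3 = -3.4: reduced costs (32.4, 32.0), box minimizer x = (0.0, 0.0)
g(y_3) = b*y + (c1 - a1*y)*x1 + (c2 - a2*y)*x2 = 18*(-3.4) + 32.4*0.0 + 32.0*0.0 = -61.2 + 0.0 + 0.0 = -61.2


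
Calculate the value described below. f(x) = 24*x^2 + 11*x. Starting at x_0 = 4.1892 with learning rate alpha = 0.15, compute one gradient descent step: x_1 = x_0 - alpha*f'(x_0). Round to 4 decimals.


We compute the gradient at x_0 and apply the update.
f'(x) = 48*x + 11
f'(4.1892) = 48*4.1892 + 11 = 212.0816
x_1 = 4.1892 - 0.15*212.0816 = -27.623


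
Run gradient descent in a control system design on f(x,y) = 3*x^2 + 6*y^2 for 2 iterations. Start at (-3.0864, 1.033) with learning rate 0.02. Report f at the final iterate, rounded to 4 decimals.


Gradient descent on f(x,y) = 3*x^2 + 6*y^2.
Starting point: (-3.0864, 1.033), alpha = 0.02
Step 1: grad_x = 2*3*-3.0864 = -18.5184, grad_y = 2*6*1.033 = 12.396
  x_1 = -3.0864 - 0.02*-18.5184 = -2.716
  y_1 = 1.033 - 0.02*12.396 = 0.7851
Step 2: grad_x = 2*3*-2.716 = -16.2962, grad_y = 2*6*0.7851 = 9.421
  x_2 = -2.716 - 0.02*-16.2962 = -2.3901
  y_2 = 0.7851 - 0.02*9.421 = 0.5967
f(-2.3901, 0.5967) = 3*(-2.3901)^2 + 6*0.5967^2 = 19.2739


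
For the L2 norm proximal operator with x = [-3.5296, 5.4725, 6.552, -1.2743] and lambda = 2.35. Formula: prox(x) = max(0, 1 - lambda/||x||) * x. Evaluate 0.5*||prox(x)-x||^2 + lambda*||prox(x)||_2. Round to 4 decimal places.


Step 1: Compute ||x||.
||x|| = 9.3252
Step 2: Compute scaling factor.
scale = max(0, 1 - 2.35/9.3252) = 0.748
Step 3: prox(x) = [-2.6401, 4.0934, 4.9009, -0.9532]
||prox(x)|| = 6.9752
Step 4: Proximal objective.
0.5*||prox-x||^2 = 2.7613
lambda*||prox|| = 16.3917
Total = 19.1529


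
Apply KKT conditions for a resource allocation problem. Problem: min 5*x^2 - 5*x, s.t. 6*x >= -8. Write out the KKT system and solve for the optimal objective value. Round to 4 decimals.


Step 1: Try lambda = 0 (constraint inactive).
Stationarity: 2*5*x - 5 = 0
x* = 5/(2*5) = 0.5
Check constraint: 6*0.5 = 3.0 >= -8 -- satisfied.
Step 2: Compute optimal value.
f(x*) = 5*0.5^2 - 5*0.5 = -1.25


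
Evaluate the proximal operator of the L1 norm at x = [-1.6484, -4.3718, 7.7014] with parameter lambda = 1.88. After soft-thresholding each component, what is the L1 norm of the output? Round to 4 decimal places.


Soft-thresholding with lambda = 1.88:
prox(-1.6484) = sign(-1.6484)*max(|-1.6484| - 1.88, 0) = 0.0
prox(-4.3718) = sign(-4.3718)*max(|-4.3718| - 1.88, 0) = -2.4918
prox(7.7014) = sign(7.7014)*max(|7.7014| - 1.88, 0) = 5.8214
prox(x) = [0.0, -2.4918, 5.8214]
||prox(x)||_1 = 0.0 + 2.4918 + 5.8214 = 8.3132


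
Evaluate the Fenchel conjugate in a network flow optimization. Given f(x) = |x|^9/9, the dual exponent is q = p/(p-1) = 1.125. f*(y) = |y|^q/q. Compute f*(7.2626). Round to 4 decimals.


The conjugate exponent q satisfies 1/p + 1/q = 1.
p = 9, so q = 9/(9 - 1) = 1.125
|y|^q = 7.2626^1.125 = 9.3053
f*(7.2626) = 9.3053 / 1.125 = 8.2713


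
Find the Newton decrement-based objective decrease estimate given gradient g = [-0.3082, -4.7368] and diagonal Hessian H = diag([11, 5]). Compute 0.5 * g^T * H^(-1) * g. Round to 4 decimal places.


Step 1: H is diagonal, so H^(-1) * g = [-0.028, -0.9474].
Step 2: g^T H^(-1) g = sum_i g_i^2 / H_ii
  = (-0.3082)^2/11 + (-4.7368)^2/5
  = 0.0086 + 4.4875 = 4.4961
Step 3: Objective decrease = 0.5 * g^T H^(-1) g = 2.248


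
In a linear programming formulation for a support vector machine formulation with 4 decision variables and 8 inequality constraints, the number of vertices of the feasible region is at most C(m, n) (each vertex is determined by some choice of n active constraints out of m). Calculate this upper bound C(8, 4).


Each vertex corresponds to some choice of n active constraints out of m, so the number of vertices is at most C(m, n) = m! / (n!(m-n)!).
m = 8, n = 4
Numerator: 8 * 7 * 6 * 5
Denominator: 4! = 24
C(8, 4) = 70


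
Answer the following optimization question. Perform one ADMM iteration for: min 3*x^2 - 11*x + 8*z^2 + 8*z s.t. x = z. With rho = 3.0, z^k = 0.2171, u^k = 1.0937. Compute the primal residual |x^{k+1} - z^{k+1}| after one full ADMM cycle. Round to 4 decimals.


ADMM iteration with rho = 3.0, z^k = 0.2171, u^k = 1.0937
Step 1: x-update.
Minimize 3*x^2 - 11*x + (3.0/2)*(x - 0.2171 + 1.0937)^2
FOC: (2*3 + 3.0)*x = 11 + 3.0*(0.2171 - 1.0937)
x^{k+1} = 0.93
Step 2: z-update.
Minimize 8*z^2 + 8*z + (3.0/2)*(0.93 - z + 1.0937)^2
FOC: (2*8 + 3.0)*z = -8 + 3.0*(0.93 + 1.0937)
z^{k+1} = -0.1015
Step 3: u-update.
u^{k+1} = 1.0937 + 0.93 + 0.1015 = 2.1252
Step 4: Primal residual = |0.93 + 0.1015| = 1.0315


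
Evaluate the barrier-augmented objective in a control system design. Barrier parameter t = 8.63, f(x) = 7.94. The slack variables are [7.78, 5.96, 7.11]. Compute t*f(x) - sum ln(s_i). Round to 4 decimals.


Step 1: Compute log-barrier.
ln values: [2.0516, 1.7851, 1.9615]
phi = -(2.0516 + 1.7851 + 1.9615) = -5.7981
Step 2: Compute augmented objective.
t*f(x) = 8.63*7.94 = 68.5222
Total = 68.5222 - 5.7981 = 62.7241


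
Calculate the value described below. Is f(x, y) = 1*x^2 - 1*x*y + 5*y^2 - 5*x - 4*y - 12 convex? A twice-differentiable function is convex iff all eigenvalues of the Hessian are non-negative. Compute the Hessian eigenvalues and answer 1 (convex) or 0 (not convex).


The Hessian of f(x,y) = 1*x^2 - 1*x*y + 5*y^2 - 5*x - 4*y - 12 is:
H = [[2, -1], [-1, 10]]
Trace = 2 + 10 = 12
Determinant = 2*10 - (-1)^2 = 19
Discriminant = (12)^2 - 4*19 = 68.0
Eigenvalues: lambda_1 = 1.8769, lambda_2 = 10.1231
The function is convex.

1


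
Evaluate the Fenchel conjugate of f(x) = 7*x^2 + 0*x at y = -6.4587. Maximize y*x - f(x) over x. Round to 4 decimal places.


f*(y) = sup_x {y*x - a*x^2 - b*x} = sup_x {(y-b)*x - a*x^2}
FOC: (y - b) - 2a*x = 0 => x* = (y - b)/(2a)
x* = (-6.4587 - 0)/(2*7) = -0.4613
f*(-6.4587) = (y-b)^2/(4a) = (-6.4587 - 0)^2/(4*7)
= 41.7148/28 = 1.4898


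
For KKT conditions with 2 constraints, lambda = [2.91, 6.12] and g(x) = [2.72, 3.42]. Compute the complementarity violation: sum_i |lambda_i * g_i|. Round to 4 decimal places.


KKT complementary slackness check:
lambda_1 * g_1 = 2.91 * 2.72 = 7.9152
lambda_2 * g_2 = 6.12 * 3.42 = 20.9304
Total violation = 7.9152 + 20.9304 = 28.8456


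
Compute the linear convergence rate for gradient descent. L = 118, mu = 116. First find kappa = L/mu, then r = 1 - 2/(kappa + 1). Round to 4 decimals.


Step 1: Compute the condition number.
kappa = L/mu = 118/116 = 1.0172
Step 2: Compute the convergence rate.
r = 1 - 2/(kappa + 1) = 1 - 2*mu/(L + mu) = (L - mu)/(L + mu) = 2/234 = 0.0085


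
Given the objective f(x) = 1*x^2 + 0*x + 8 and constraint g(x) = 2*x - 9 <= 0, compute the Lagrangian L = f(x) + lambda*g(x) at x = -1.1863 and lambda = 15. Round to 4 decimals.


Step 1: Evaluate f(x).
f(-1.1863) = 1*(-1.1863)^2 + 0*(-1.1863) + 8 = 9.4073
Step 2: Evaluate g(x).
g(-1.1863) = 2*-1.1863 - 9 = -11.3726
Step 3: Compute Lagrangian.
L = 9.4073 + 15*-11.3726 = -161.1817


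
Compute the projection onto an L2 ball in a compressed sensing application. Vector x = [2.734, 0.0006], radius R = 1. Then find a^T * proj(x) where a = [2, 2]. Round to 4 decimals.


Step 1: Compute ||x|| (intermediates to 6 decimals).
||x|| = sqrt(2.734^2 + 0.0006^2) = 2.734
Step 2: Project.
Since ||x|| > R, scale = R/||x|| = 1/2.734 = 0.365764, proj(x) = scale * x
proj(x) = [0.999999, 0.000219]
Step 3: Dot product.
a^T * proj(x) = 2*0.999999 + 2*0.000219 = 2.0004


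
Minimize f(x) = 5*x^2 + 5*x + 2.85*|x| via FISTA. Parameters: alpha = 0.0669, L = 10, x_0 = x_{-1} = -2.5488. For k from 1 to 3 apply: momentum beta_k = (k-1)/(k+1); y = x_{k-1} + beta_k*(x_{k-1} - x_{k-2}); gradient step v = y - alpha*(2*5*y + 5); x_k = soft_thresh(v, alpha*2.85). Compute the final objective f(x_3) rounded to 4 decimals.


FISTA on f(x) = 5*x^2 + 5*x + 2.85*|x|
L = 10, alpha = 0.0669
Iteration 1: beta = 0.0, y = -2.5488 + 0.0*(-2.5488 + 2.5488) = -2.5488
  grad(y) = -20.488, v = y - alpha*grad = -1.1782
  prox(v) = soft_thresh(-1.1782, 0.1907) = -0.9875
Iteration 2: beta = 0.3333, y = -0.9875 + 0.3333*(-0.9875 + 2.5488) = -0.4671
  grad(y) = 0.3295, v = y - alpha*grad = -0.4891
  prox(v) = soft_thresh(-0.4891, 0.1907) = -0.2984
Iteration 3: beta = 0.5, y = -0.2984 + 0.5*(-0.2984 + 0.9875) = 0.0461
  grad(y) = 5.461, v = y - alpha*grad = -0.3192
  prox(v) = soft_thresh(-0.3192, 0.1907) = -0.1286
f(x_3) = 5*(-0.1286)^2 + 5*(-0.1286) + 2.85*|-0.1286| = -0.1938


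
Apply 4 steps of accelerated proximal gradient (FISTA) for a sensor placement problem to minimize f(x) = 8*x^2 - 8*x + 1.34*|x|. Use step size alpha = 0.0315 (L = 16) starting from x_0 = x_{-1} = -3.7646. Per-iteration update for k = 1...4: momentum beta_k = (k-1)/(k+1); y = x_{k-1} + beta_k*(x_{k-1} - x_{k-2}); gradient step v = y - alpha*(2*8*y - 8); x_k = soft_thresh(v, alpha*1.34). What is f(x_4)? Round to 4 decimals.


FISTA on f(x) = 8*x^2 - 8*x + 1.34*|x|
L = 16, alpha = 0.0315
Iteration 1: beta = 0.0, y = -3.7646 + 0.0*(-3.7646 + 3.7646) = -3.7646
  grad(y) = -68.2336, v = y - alpha*grad = -1.6152
  prox(v) = soft_thresh(-1.6152, 0.0422) = -1.573
Iteration 2: beta = 0.3333, y = -1.573 + 0.3333*(-1.573 + 3.7646) = -0.8425
  grad(y) = -21.4801, v = y - alpha*grad = -0.1659
  prox(v) = soft_thresh(-0.1659, 0.0422) = -0.1237
Iteration 3: beta = 0.5, y = -0.1237 + 0.5*(-0.1237 + 1.573) = 0.601
  grad(y) = 1.6161, v = y - alpha*grad = 0.5501
  prox(v) = soft_thresh(0.5501, 0.0422) = 0.5079
Iteration 4: beta = 0.6, y = 0.5079 + 0.6*(0.5079 + 0.1237) = 0.8868
  grad(y) = 6.1892, v = y - alpha*grad = 0.6919
  prox(v) = soft_thresh(0.6919, 0.0422) = 0.6497
f(x_4) = 8*0.6497^2 - 8*0.6497 + 1.34*|0.6497| = -0.9503


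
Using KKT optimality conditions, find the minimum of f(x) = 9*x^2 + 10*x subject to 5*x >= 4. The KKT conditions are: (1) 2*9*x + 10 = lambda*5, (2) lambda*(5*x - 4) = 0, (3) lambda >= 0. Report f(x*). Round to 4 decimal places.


Step 1: Try lambda = 0 (constraint inactive).
x_unc = -10/(2*9) = -0.5556
Check: 5*-0.5556 = -2.778 < 4 -- violated!
Step 2: Constraint must be active: 5*x = 4
x* = 4/5 = 0.8
lambda = (2*9*0.8 + 10)/5 = 4.88
Step 3: Compute optimal value.
f(x*) = 9*0.8^2 + 10*0.8 = 13.76


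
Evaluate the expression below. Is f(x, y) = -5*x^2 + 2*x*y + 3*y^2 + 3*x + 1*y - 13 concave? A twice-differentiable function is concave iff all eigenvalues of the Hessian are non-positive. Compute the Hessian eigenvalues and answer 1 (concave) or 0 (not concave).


The Hessian of f(x,y) = -5*x^2 + 2*x*y + 3*y^2 + 3*x + 1*y - 13 is:
H = [[-10, 2], [2, 6]]
Trace = -10 + 6 = -4
Determinant = -10*6 - (2)^2 = -64
Discriminant = (-4)^2 - 4*-64 = 272.0
Eigenvalues: lambda_1 = -10.2462, lambda_2 = 6.2462
The function is not concave.

0


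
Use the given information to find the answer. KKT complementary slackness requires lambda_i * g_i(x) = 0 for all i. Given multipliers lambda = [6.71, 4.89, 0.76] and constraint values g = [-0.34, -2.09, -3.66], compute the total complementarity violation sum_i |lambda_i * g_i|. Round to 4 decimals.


KKT complementary slackness check:
lambda_1 * g_1 = 6.71 * -0.34 = -2.2814
lambda_2 * g_2 = 4.89 * -2.09 = -10.2201
lambda_3 * g_3 = 0.76 * -3.66 = -2.7816
Total violation = 2.2814 + 10.2201 + 2.7816 = 15.2831


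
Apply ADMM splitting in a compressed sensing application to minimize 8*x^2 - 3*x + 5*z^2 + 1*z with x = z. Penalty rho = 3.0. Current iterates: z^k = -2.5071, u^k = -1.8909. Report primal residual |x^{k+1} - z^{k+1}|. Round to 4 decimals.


ADMM iteration with rho = 3.0, z^k = -2.5071, u^k = -1.8909
Step 1: x-update.
Minimize 8*x^2 - 3*x + (3.0/2)*(x + 2.5071 - 1.8909)^2
FOC: (2*8 + 3.0)*x = 3 + 3.0*(-2.5071 + 1.8909)
x^{k+1} = 0.0606
Step 2: z-update.
Minimize 5*z^2 + 1*z + (3.0/2)*(0.0606 - z - 1.8909)^2
FOC: (2*5 + 3.0)*z = -1 + 3.0*(0.0606 - 1.8909)
z^{k+1} = -0.4993
Step 3: u-update.
u^{k+1} = -1.8909 + 0.0606 + 0.4993 = -1.331
Step 4: Primal residual = |0.0606 + 0.4993| = 0.5599


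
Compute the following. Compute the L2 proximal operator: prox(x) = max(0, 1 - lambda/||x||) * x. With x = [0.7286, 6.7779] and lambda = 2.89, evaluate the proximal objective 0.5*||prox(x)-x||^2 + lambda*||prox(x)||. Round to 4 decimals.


Step 1: Compute ||x||.
||x|| = 6.8169
Step 2: Compute scaling factor.
scale = max(0, 1 - 2.89/6.8169) = 0.5761
Step 3: prox(x) = [0.4197, 3.9045]
||prox(x)|| = 3.9269
Step 4: Proximal objective.
0.5*||prox-x||^2 = 4.1761
lambda*||prox|| = 11.3487
Total = 15.5249


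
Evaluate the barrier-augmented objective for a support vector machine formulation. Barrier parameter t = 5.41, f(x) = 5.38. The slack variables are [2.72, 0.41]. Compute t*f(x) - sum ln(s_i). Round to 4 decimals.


Step 1: Compute log-barrier.
ln values: [1.0006, -0.8916]
phi = -(1.0006 - 0.8916) = -0.109
Step 2: Compute augmented objective.
t*f(x) = 5.41*5.38 = 29.1058
Total = 29.1058 - 0.109 = 28.9968


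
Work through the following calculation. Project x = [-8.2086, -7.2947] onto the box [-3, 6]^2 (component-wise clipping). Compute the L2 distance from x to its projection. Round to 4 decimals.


Project each component onto [-3, 6].
clip(-8.2086) = -3.0, clip(-7.2947) = -3.0
Projection = [-3.0, -3.0]
Squared diffs: [27.1295, 18.4444]
Distance = sqrt(45.5739) = 6.7508


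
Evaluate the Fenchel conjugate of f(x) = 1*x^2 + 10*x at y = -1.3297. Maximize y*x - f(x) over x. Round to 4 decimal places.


f*(y) = sup_x {y*x - a*x^2 - b*x} = sup_x {(y-b)*x - a*x^2}
FOC: (y - b) - 2a*x = 0 => x* = (y - b)/(2a)
x* = (-1.3297 - 10)/(2*1) = -5.6649
f*(-1.3297) = (y-b)^2/(4a) = (-1.3297 - 10)^2/(4*1)
= 128.3621/4 = 32.0905


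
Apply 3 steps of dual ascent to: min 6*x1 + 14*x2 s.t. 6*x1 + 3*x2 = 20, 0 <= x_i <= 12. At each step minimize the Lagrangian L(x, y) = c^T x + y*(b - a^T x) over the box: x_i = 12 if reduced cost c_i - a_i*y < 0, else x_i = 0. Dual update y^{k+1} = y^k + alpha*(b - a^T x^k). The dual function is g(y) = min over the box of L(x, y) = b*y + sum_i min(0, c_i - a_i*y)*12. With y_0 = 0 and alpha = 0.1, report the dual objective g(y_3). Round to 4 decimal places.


Dual ascent for LP: min 6*x1 + 14*x2, 6*x1 + 3*x2 = 20, 0 <= x_i <= 12
Step 1: y^k = 0.0, reduced costs: (6.0, 14.0)
  x^k = (0.0, 0.0), subgradient = b - a^T x = 20.0
  y^{k+1} = 0.0 + 0.1*20.0 = 2.0
Step 2: y^k = 2.0, reduced costs: (-6.0, 8.0)
  x^k = (12.0, 0.0), subgradient = b - a^T x = -52.0
  y^{k+1} = 2.0 + 0.1*-52.0 = -3.2
Step 3: y^k = -3.2, reduced costs: (25.2, 23.6)
  x^k = (0.0, 0.0), subgradient = b - a^T x = 20.0
  y^{k+1} = -3.2 + 0.1*20.0 = -1.2
Dual objective at y_3 = -1.2: reduced costs (13.2, 17.6), box minimizer x = (0.0, 0.0)
g(y_3) = b*y + (c1 - a1*y)*x1 + (c2 - a2*y)*x2 = 20*(-1.2) + 13.2*0.0 + 17.6*0.0 = -24.0 + 0.0 + 0.0 = -24.0


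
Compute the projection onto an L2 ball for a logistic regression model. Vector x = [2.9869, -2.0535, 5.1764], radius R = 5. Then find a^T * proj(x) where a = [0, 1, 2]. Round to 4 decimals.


Step 1: Compute ||x|| (intermediates to 6 decimals).
||x|| = sqrt(2.9869^2 + (-2.0535)^2 + 5.1764^2) = 6.3193
Step 2: Project.
Since ||x|| > R, scale = R/||x|| = 5/6.3193 = 0.791227, proj(x) = scale * x
proj(x) = [2.363316, -1.624785, 4.095707]
Step 3: Dot product.
a^T * proj(x) = 0*2.363316 + 1*(-1.624785) + 2*4.095707 = 6.5666


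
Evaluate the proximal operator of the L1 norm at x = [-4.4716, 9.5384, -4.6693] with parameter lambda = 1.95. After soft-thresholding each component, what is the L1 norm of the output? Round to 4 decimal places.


Soft-thresholding with lambda = 1.95:
prox(-4.4716) = sign(-4.4716)*max(|-4.4716| - 1.95, 0) = -2.5216
prox(9.5384) = sign(9.5384)*max(|9.5384| - 1.95, 0) = 7.5884
prox(-4.6693) = sign(-4.6693)*max(|-4.6693| - 1.95, 0) = -2.7193
prox(x) = [-2.5216, 7.5884, -2.7193]
||prox(x)||_1 = 2.5216 + 7.5884 + 2.7193 = 12.8293


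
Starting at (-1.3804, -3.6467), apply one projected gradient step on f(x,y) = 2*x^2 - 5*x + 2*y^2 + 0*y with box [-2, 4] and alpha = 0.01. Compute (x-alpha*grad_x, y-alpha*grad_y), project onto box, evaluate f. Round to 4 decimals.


Step 1: Compute gradient at (-1.3804, -3.6467).
grad_x = 2*2*-1.3804 - 5 = -10.5216
grad_y = 2*2*-3.6467 + 0 = -14.5868
Step 2: Gradient step.
x_raw = -1.3804 - 0.01*-10.5216 = -1.2752
y_raw = -3.6467 - 0.01*-14.5868 = -3.5008
Step 3: Project onto [-2, 4].
x_proj = clip(-1.2752) = -1.2752
y_proj = clip(-3.5008) = -2.0
Step 4: Evaluate f.
f(-1.2752, -2.0) = 17.6281


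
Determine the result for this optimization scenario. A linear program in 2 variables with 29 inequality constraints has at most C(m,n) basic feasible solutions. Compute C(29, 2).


Each vertex corresponds to some choice of n active constraints out of m, so the number of vertices is at most C(m, n) = m! / (n!(m-n)!).
m = 29, n = 2
Numerator: 29 * 28
Denominator: 2! = 2
C(29, 2) = 406


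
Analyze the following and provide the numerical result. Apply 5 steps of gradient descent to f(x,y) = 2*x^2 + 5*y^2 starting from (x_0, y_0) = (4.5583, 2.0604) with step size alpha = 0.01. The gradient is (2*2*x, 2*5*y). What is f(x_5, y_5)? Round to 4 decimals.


Gradient descent on f(x,y) = 2*x^2 + 5*y^2.
Starting point: (4.5583, 2.0604), alpha = 0.01
Step 1: grad_x = 2*2*4.5583 = 18.2332, grad_y = 2*5*2.0604 = 20.604
  x_1 = 4.5583 - 0.01*18.2332 = 4.376
  y_1 = 2.0604 - 0.01*20.604 = 1.8544
Step 2: grad_x = 2*2*4.376 = 17.5039, grad_y = 2*5*1.8544 = 18.5436
  x_2 = 4.376 - 0.01*17.5039 = 4.2009
  y_2 = 1.8544 - 0.01*18.5436 = 1.6689
Step 3: grad_x = 2*2*4.2009 = 16.8037, grad_y = 2*5*1.6689 = 16.6892
  x_3 = 4.2009 - 0.01*16.8037 = 4.0329
  y_3 = 1.6689 - 0.01*16.6892 = 1.502
Step 4: grad_x = 2*2*4.0329 = 16.1316, grad_y = 2*5*1.502 = 15.0203
  x_4 = 4.0329 - 0.01*16.1316 = 3.8716
  y_4 = 1.502 - 0.01*15.0203 = 1.3518
Step 5: grad_x = 2*2*3.8716 = 15.4863, grad_y = 2*5*1.3518 = 13.5183
  x_5 = 3.8716 - 0.01*15.4863 = 3.7167
  y_5 = 1.3518 - 0.01*13.5183 = 1.2166
f(3.7167, 1.2166) = 2*3.7167^2 + 5*1.2166^2 = 35.029


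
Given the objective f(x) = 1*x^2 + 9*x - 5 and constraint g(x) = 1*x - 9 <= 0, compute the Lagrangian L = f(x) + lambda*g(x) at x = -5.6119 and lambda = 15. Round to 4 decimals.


Step 1: Evaluate f(x).
f(-5.6119) = 1*(-5.6119)^2 + 9*(-5.6119) - 5 = -24.0137
Step 2: Evaluate g(x).
g(-5.6119) = 1*-5.6119 - 9 = -14.6119
Step 3: Compute Lagrangian.
L = -24.0137 + 15*-14.6119 = -243.1922


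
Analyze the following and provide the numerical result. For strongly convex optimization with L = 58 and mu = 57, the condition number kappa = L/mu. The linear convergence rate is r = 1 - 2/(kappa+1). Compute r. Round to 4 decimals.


Step 1: Compute the condition number.
kappa = L/mu = 58/57 = 1.0175
Step 2: Compute the convergence rate.
r = 1 - 2/(kappa + 1) = 1 - 2*mu/(L + mu) = (L - mu)/(L + mu) = 1/115 = 0.0087


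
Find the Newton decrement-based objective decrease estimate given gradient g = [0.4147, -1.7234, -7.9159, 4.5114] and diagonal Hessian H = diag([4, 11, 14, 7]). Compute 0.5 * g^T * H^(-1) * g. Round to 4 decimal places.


Step 1: H is diagonal, so H^(-1) * g = [0.1037, -0.1567, -0.5654, 0.6445].
Step 2: g^T H^(-1) g = sum_i g_i^2 / H_ii
  = (0.4147)^2/4 + (-1.7234)^2/11 + (-7.9159)^2/14 + (4.5114)^2/7
  = 0.043 + 0.27 + 4.4758 + 2.9075 = 7.6964
Step 3: Objective decrease = 0.5 * g^T H^(-1) g = 3.8482


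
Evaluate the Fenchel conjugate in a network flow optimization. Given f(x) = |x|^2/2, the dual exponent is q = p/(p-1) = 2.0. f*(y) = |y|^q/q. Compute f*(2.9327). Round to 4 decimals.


The conjugate exponent q satisfies 1/p + 1/q = 1.
p = 2, so q = 2/(2 - 1) = 2.0
|y|^q = 2.9327^2.0 = 8.6007
f*(2.9327) = 8.6007 / 2.0 = 4.3004


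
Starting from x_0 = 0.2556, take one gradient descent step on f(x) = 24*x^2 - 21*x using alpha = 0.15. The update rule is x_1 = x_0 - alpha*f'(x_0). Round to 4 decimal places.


We compute the gradient at x_0 and apply the update.
f'(x) = 48*x - 21
f'(0.2556) = 48*0.2556 - 21 = -8.7312
x_1 = 0.2556 - 0.15*-8.7312 = 1.5653


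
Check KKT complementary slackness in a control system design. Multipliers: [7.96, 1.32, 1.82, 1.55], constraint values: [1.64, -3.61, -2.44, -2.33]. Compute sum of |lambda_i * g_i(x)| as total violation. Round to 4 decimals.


KKT complementary slackness check:
lambda_1 * g_1 = 7.96 * 1.64 = 13.0544
lambda_2 * g_2 = 1.32 * -3.61 = -4.7652
lambda_3 * g_3 = 1.82 * -2.44 = -4.4408
lambda_4 * g_4 = 1.55 * -2.33 = -3.6115
Total violation = 13.0544 + 4.7652 + 4.4408 + 3.6115 = 25.8719


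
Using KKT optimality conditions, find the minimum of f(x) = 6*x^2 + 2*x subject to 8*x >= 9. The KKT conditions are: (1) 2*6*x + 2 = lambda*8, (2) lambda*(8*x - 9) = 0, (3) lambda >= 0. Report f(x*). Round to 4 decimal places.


Step 1: Try lambda = 0 (constraint inactive).
x_unc = -2/(2*6) = -0.1667
Check: 8*-0.1667 = -1.3336 < 9 -- violated!
Step 2: Constraint must be active: 8*x = 9
x* = 9/8 = 1.125
lambda = (2*6*1.125 + 2)/8 = 1.9375
Step 3: Compute optimal value.
f(x*) = 6*1.125^2 + 2*1.125 = 9.8438


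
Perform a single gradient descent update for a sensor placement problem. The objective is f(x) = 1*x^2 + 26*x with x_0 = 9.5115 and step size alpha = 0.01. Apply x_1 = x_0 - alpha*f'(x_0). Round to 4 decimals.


We compute the gradient at x_0 and apply the update.
f'(x) = 2*x + 26
f'(9.5115) = 2*9.5115 + 26 = 45.023
x_1 = 9.5115 - 0.01*45.023 = 9.0613


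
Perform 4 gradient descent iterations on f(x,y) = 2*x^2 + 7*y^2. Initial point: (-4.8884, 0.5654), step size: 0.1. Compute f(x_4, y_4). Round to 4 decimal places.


Gradient descent on f(x,y) = 2*x^2 + 7*y^2.
Starting point: (-4.8884, 0.5654), alpha = 0.1
Step 1: grad_x = 2*2*-4.8884 = -19.5536, grad_y = 2*7*0.5654 = 7.9156
  x_1 = -4.8884 - 0.1*-19.5536 = -2.933
  y_1 = 0.5654 - 0.1*7.9156 = -0.2262
Step 2: grad_x = 2*2*-2.933 = -11.7322, grad_y = 2*7*-0.2262 = -3.1662
  x_2 = -2.933 - 0.1*-11.7322 = -1.7598
  y_2 = -0.2262 - 0.1*-3.1662 = 0.0905
Step 3: grad_x = 2*2*-1.7598 = -7.0393, grad_y = 2*7*0.0905 = 1.2665
  x_3 = -1.7598 - 0.1*-7.0393 = -1.0559
  y_3 = 0.0905 - 0.1*1.2665 = -0.0362
Step 4: grad_x = 2*2*-1.0559 = -4.2236, grad_y = 2*7*-0.0362 = -0.5066
  x_4 = -1.0559 - 0.1*-4.2236 = -0.6335
  y_4 = -0.0362 - 0.1*-0.5066 = 0.0145
f(-0.6335, 0.0145) = 2*(-0.6335)^2 + 7*0.0145^2 = 0.8042


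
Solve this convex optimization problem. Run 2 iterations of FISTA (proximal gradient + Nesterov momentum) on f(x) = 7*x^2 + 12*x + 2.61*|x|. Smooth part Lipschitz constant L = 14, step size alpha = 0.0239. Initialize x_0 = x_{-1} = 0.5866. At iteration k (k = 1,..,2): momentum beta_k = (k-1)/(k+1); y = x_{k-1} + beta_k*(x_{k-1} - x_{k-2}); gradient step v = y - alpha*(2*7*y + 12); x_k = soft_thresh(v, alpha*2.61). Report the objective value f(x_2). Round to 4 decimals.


FISTA on f(x) = 7*x^2 + 12*x + 2.61*|x|
L = 14, alpha = 0.0239
Iteration 1: beta = 0.0, y = 0.5866 + 0.0*(0.5866 - 0.5866) = 0.5866
  grad(y) = 20.2124, v = y - alpha*grad = 0.1035
  prox(v) = soft_thresh(0.1035, 0.0624) = 0.0411
Iteration 2: beta = 0.3333, y = 0.0411 + 0.3333*(0.0411 - 0.5866) = -0.1407
  grad(y) = 10.0306, v = y - alpha*grad = -0.3804
  prox(v) = soft_thresh(-0.3804, 0.0624) = -0.318
f(x_2) = 7*(-0.318)^2 + 12*(-0.318) + 2.61*|-0.318| = -2.2783


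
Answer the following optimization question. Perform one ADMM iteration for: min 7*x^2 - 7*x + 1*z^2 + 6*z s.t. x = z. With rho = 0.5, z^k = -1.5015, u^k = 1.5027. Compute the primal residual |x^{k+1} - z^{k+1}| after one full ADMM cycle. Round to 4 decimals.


ADMM iteration with rho = 0.5, z^k = -1.5015, u^k = 1.5027
Step 1: x-update.
Minimize 7*x^2 - 7*x + (0.5/2)*(x + 1.5015 + 1.5027)^2
FOC: (2*7 + 0.5)*x = 7 + 0.5*(-1.5015 - 1.5027)
x^{k+1} = 0.3792
Step 2: z-update.
Minimize 1*z^2 + 6*z + (0.5/2)*(0.3792 - z + 1.5027)^2
FOC: (2*1 + 0.5)*z = -6 + 0.5*(0.3792 + 1.5027)
z^{k+1} = -2.0236
Step 3: u-update.
u^{k+1} = 1.5027 + 0.3792 + 2.0236 = 3.9055
Step 4: Primal residual = |0.3792 + 2.0236| = 2.4028


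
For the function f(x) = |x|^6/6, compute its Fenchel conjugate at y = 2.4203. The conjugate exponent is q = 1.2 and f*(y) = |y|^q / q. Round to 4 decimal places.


The conjugate exponent q satisfies 1/p + 1/q = 1.
p = 6, so q = 6/(6 - 1) = 1.2
|y|^q = 2.4203^1.2 = 2.8883
f*(2.4203) = 2.8883 / 1.2 = 2.4069


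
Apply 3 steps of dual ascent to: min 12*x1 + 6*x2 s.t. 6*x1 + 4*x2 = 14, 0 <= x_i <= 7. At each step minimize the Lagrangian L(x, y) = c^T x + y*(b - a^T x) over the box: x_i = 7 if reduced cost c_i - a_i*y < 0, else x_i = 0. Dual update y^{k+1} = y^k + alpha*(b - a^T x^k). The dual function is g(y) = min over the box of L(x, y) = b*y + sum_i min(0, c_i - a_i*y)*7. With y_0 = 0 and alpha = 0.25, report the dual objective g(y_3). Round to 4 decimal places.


Dual ascent for LP: min 12*x1 + 6*x2, 6*x1 + 4*x2 = 14, 0 <= x_i <= 7
Step 1: y^k = 0.0, reduced costs: (12.0, 6.0)
  x^k = (0.0, 0.0), subgradient = b - a^T x = 14.0
  y^{k+1} = 0.0 + 0.25*14.0 = 3.5
Step 2: y^k = 3.5, reduced costs: (-9.0, -8.0)
  x^k = (7.0, 7.0), subgradient = b - a^T x = -56.0
  y^{k+1} = 3.5 + 0.25*-56.0 = -10.5
Step 3: y^k = -10.5, reduced costs: (75.0, 48.0)
  x^k = (0.0, 0.0), subgradient = b - a^T x = 14.0
  y^{k+1} = -10.5 + 0.25*14.0 = -7.0
Dual objective at y_3 = -7.0: reduced costs (54.0, 34.0), box minimizer x = (0.0, 0.0)
g(y_3) = b*y + (c1 - a1*y)*x1 + (c2 - a2*y)*x2 = 14*(-7.0) + 54.0*0.0 + 34.0*0.0 = -98.0 + 0.0 + 0.0 = -98.0


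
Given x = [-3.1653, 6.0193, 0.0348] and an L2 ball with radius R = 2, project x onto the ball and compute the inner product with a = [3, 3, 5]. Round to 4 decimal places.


Step 1: Compute ||x|| (intermediates to 6 decimals).
||x|| = sqrt((-3.1653)^2 + 6.0193^2 + 0.0348^2) = 6.800905
Step 2: Project.
Since ||x|| > R, scale = R/||x|| = 2/6.800905 = 0.294079, proj(x) = scale * x
proj(x) = [-0.930848, 1.77015, 0.010234]
Step 3: Dot product.
a^T * proj(x) = 3*(-0.930848) + 3*1.77015 + 5*0.010234 = 2.5691


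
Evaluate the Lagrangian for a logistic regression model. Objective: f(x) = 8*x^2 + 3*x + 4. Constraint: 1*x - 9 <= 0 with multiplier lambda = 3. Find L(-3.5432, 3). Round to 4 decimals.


Step 1: Evaluate f(x).
f(-3.5432) = 8*(-3.5432)^2 + 3*(-3.5432) + 4 = 93.8045
Step 2: Evaluate g(x).
g(-3.5432) = 1*-3.5432 - 9 = -12.5432
Step 3: Compute Lagrangian.
L = 93.8045 + 3*-12.5432 = 56.1749


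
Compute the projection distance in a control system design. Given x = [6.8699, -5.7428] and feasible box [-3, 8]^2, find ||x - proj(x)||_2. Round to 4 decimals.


Project each component onto [-3, 8].
clip(6.8699) = 6.8699, clip(-5.7428) = -3.0
Projection = [6.8699, -3.0]
Squared diffs: [0.0, 7.523]
Distance = sqrt(7.523) = 2.7428


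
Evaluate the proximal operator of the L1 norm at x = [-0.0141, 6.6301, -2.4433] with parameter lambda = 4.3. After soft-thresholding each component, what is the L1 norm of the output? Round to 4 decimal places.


Soft-thresholding with lambda = 4.3:
prox(-0.0141) = sign(-0.0141)*max(|-0.0141| - 4.3, 0) = 0.0
prox(6.6301) = sign(6.6301)*max(|6.6301| - 4.3, 0) = 2.3301
prox(-2.4433) = sign(-2.4433)*max(|-2.4433| - 4.3, 0) = 0.0
prox(x) = [0.0, 2.3301, 0.0]
||prox(x)||_1 = 0.0 + 2.3301 + 0.0 = 2.3301


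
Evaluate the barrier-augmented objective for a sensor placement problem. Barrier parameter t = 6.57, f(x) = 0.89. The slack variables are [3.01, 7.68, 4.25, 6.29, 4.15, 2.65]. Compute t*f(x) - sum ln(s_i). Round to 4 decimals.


Step 1: Compute log-barrier.
ln values: [1.1019, 2.0386, 1.4469, 1.839, 1.4231, 0.9746]
phi = -(1.1019 + 2.0386 + 1.4469 + 1.839 + 1.4231 + 0.9746) = -8.8241
Step 2: Compute augmented objective.
t*f(x) = 6.57*0.89 = 5.8473
Total = 5.8473 - 8.8241 = -2.9768


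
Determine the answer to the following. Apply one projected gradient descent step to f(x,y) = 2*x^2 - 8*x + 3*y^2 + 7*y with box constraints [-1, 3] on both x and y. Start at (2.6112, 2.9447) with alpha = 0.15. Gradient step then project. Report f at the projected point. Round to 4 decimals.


Step 1: Compute gradient at (2.6112, 2.9447).
grad_x = 2*2*2.6112 - 8 = 2.4448
grad_y = 2*3*2.9447 + 7 = 24.6682
Step 2: Gradient step.
x_raw = 2.6112 - 0.15*2.4448 = 2.2445
y_raw = 2.9447 - 0.15*24.6682 = -0.7555
Step 3: Project onto [-1, 3].
x_proj = clip(2.2445) = 2.2445
y_proj = clip(-0.7555) = -0.7555
Step 4: Evaluate f.
f(2.2445, -0.7555) = -11.4567


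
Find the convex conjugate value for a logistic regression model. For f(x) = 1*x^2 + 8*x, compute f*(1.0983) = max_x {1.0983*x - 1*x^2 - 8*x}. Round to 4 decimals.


f*(y) = sup_x {y*x - a*x^2 - b*x} = sup_x {(y-b)*x - a*x^2}
FOC: (y - b) - 2a*x = 0 => x* = (y - b)/(2a)
x* = (1.0983 - 8)/(2*1) = -3.4509
f*(1.0983) = (y-b)^2/(4a) = (1.0983 - 8)^2/(4*1)
= 47.6335/4 = 11.9084


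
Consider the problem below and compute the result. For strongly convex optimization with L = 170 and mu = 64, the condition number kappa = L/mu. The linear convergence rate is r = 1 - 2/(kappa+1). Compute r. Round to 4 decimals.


Step 1: Compute the condition number.
kappa = L/mu = 170/64 = 2.6563
Step 2: Compute the convergence rate.
r = 1 - 2/(kappa + 1) = 1 - 2*mu/(L + mu) = (L - mu)/(L + mu) = 106/234 = 0.453


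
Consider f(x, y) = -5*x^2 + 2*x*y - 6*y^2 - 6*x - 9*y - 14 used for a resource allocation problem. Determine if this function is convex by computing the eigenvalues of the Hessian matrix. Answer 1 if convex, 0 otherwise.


The Hessian of f(x,y) = -5*x^2 + 2*x*y - 6*y^2 - 6*x - 9*y - 14 is:
H = [[-10, 2], [2, -12]]
Trace = -10 - 12 = -22
Determinant = -10*-12 - (2)^2 = 116
Discriminant = (-22)^2 - 4*116 = 20.0
Eigenvalues: lambda_1 = -13.2361, lambda_2 = -8.7639
The function is not convex.

0


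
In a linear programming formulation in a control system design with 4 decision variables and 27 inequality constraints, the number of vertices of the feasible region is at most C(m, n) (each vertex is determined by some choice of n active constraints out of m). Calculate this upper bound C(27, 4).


Each vertex corresponds to some choice of n active constraints out of m, so the number of vertices is at most C(m, n) = m! / (n!(m-n)!).
m = 27, n = 4
Numerator: 27 * 26 * 25 * 24
Denominator: 4! = 24
C(27, 4) = 17550
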